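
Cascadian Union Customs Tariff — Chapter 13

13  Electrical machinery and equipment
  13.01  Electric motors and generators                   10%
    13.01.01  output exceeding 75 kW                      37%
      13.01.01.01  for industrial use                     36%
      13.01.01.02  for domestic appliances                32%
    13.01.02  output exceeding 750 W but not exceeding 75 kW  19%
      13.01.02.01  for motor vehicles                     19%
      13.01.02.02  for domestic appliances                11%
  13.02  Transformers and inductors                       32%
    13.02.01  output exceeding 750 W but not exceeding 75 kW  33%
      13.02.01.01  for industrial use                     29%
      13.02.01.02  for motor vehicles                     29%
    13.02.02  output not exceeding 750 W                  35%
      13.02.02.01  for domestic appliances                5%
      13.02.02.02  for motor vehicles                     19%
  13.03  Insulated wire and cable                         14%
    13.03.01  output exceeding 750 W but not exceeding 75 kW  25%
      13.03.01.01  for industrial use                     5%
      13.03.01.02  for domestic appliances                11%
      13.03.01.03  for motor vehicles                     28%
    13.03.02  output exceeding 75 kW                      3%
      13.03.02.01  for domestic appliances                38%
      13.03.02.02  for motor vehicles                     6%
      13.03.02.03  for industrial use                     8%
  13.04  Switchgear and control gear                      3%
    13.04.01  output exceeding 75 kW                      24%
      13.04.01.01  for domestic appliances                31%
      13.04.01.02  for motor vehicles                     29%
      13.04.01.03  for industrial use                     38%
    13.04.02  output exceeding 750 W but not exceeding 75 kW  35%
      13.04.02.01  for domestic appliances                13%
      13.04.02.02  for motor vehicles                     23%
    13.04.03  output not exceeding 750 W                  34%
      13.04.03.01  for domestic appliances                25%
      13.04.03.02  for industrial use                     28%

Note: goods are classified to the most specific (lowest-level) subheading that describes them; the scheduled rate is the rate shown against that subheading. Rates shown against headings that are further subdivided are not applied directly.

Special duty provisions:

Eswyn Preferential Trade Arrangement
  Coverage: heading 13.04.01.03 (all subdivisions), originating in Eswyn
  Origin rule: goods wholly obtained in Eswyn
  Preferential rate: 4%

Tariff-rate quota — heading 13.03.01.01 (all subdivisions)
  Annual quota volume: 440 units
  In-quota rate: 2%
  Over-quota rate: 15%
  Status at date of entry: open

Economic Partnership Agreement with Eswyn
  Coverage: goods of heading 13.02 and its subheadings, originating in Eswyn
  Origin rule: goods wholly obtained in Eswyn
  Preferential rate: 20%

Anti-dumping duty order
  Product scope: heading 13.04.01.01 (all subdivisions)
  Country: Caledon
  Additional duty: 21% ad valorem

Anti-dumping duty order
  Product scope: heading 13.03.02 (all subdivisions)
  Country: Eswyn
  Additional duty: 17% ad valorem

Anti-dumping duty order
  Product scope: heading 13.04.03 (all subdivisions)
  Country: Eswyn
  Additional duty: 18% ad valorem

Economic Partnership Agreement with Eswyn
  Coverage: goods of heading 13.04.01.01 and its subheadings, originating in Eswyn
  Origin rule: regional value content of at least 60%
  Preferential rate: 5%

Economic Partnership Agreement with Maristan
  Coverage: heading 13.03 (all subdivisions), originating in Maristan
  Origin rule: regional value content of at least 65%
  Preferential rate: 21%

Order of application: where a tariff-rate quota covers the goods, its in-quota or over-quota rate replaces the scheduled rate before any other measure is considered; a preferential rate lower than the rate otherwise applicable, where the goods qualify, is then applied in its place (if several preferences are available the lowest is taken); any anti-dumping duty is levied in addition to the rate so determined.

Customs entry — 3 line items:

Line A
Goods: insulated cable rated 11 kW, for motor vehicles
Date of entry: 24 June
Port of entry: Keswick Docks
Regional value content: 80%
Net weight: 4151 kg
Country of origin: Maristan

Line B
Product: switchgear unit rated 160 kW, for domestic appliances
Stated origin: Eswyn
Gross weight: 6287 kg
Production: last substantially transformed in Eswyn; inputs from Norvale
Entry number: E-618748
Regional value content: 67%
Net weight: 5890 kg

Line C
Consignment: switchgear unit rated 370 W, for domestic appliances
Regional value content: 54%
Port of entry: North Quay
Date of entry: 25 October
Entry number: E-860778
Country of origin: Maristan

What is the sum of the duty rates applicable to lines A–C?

51%

Line A: insulated cable → 13.03; rated 11 kW → 13.03.01; for motor vehicles → 13.03.01.03. Scheduled 28%. Maristan agreement on 13.03: RVC ≥ 65% → 21% available; preferential 21%. → 21%.
Line B: switchgear unit → 13.04; rated 160 kW → 13.04.01; for domestic appliances → 13.04.01.01. Scheduled 31%. Eswyn agreement on 13.04.01.03: 13.04.01.01 not covered; Eswyn agreement on 13.02: 13.04.01.01 not covered; Eswyn agreement on 13.04.01.01: RVC ≥ 60% → 5% available; preferential 5%. → 5%.
Line C: switchgear unit → 13.04; rated 370 W → 13.04.03; for domestic appliances → 13.04.03.01. Scheduled 25%. Maristan agreement on 13.03: 13.04.03.01 not covered. → 25%.
Sum: 21% + 5% + 25% = 51%.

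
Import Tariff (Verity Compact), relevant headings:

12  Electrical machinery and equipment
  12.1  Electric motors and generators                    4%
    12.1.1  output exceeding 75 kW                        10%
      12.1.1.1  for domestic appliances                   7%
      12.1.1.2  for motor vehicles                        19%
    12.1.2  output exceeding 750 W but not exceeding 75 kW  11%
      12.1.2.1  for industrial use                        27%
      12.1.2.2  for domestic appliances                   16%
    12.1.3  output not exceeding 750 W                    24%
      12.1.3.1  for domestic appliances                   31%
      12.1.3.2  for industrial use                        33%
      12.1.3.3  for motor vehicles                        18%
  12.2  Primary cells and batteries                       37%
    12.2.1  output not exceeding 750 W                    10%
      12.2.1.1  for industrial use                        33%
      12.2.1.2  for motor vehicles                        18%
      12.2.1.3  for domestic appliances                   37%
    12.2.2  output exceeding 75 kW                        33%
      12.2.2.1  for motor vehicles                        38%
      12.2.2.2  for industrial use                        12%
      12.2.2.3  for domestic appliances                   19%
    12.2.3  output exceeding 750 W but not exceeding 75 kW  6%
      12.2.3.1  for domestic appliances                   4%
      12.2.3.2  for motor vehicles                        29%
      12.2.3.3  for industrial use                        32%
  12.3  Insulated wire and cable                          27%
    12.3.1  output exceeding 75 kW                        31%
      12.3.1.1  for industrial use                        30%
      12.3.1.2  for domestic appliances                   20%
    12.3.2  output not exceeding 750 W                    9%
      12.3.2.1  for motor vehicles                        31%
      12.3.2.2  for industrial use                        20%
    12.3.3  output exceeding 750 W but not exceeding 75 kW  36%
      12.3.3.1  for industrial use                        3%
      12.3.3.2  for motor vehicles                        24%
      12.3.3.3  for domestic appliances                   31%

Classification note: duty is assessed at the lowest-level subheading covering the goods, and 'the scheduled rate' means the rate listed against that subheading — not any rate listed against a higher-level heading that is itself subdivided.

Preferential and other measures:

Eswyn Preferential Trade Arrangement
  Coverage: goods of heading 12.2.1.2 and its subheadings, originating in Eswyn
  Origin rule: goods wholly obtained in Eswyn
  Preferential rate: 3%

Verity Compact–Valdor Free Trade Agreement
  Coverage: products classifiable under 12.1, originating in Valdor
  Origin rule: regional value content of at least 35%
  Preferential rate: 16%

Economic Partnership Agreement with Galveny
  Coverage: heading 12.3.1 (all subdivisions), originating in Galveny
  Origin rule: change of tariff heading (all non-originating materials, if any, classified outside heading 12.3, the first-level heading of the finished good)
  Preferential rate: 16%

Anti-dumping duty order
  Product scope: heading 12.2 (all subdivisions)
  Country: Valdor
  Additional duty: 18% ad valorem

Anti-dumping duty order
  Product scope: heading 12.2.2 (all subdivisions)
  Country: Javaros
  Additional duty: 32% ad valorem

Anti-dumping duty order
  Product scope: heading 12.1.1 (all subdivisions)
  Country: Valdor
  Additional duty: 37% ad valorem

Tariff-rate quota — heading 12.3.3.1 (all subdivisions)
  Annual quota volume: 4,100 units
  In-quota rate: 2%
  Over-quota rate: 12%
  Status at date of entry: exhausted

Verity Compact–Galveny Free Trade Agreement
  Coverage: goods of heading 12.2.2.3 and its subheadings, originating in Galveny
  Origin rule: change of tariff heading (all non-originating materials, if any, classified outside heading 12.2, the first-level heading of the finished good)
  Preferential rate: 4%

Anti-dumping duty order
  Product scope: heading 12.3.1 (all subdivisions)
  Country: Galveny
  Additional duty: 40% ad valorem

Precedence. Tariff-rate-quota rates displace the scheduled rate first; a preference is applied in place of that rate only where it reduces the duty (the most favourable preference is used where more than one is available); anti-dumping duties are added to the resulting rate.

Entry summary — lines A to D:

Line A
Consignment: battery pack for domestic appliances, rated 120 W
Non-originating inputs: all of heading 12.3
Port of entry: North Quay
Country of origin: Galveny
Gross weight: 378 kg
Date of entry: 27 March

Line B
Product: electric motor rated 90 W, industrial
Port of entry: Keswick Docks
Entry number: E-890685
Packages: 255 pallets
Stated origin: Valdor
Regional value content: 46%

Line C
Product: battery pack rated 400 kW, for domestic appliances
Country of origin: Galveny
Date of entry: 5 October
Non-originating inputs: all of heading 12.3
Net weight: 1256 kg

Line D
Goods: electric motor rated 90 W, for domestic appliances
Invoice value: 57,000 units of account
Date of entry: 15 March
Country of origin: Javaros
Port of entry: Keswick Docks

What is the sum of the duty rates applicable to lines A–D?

Line A: battery pack → 12.2; rated 120 W → 12.2.1; for domestic appliances → 12.2.1.3. Scheduled 37%. Galveny agreement on 12.3.1: 12.2.1.3 not covered; Galveny agreement on 12.2.2.3: 12.2.1.3 not covered. → 37%.
Line B: electric motor → 12.1; rated 90 W → 12.1.3; industrial → 12.1.3.2. Scheduled 33%. Valdor agreement on 12.1: RVC ≥ 35% → 16% available; preferential 16%. → 16%.
Line C: battery pack → 12.2; rated 400 kW → 12.2.2; for domestic appliances → 12.2.2.3. Scheduled 19%. Galveny agreement on 12.3.1: 12.2.2.3 not covered; Galveny agreement on 12.2.2.3: CTH met → 4% available; preferential 4%. → 4%.
Line D: electric motor → 12.1; rated 90 W → 12.1.3; for domestic appliances → 12.1.3.1. Scheduled 31%. No special measure applies. → 31%.
Sum: 37% + 16% + 4% + 31% = 88%.

88%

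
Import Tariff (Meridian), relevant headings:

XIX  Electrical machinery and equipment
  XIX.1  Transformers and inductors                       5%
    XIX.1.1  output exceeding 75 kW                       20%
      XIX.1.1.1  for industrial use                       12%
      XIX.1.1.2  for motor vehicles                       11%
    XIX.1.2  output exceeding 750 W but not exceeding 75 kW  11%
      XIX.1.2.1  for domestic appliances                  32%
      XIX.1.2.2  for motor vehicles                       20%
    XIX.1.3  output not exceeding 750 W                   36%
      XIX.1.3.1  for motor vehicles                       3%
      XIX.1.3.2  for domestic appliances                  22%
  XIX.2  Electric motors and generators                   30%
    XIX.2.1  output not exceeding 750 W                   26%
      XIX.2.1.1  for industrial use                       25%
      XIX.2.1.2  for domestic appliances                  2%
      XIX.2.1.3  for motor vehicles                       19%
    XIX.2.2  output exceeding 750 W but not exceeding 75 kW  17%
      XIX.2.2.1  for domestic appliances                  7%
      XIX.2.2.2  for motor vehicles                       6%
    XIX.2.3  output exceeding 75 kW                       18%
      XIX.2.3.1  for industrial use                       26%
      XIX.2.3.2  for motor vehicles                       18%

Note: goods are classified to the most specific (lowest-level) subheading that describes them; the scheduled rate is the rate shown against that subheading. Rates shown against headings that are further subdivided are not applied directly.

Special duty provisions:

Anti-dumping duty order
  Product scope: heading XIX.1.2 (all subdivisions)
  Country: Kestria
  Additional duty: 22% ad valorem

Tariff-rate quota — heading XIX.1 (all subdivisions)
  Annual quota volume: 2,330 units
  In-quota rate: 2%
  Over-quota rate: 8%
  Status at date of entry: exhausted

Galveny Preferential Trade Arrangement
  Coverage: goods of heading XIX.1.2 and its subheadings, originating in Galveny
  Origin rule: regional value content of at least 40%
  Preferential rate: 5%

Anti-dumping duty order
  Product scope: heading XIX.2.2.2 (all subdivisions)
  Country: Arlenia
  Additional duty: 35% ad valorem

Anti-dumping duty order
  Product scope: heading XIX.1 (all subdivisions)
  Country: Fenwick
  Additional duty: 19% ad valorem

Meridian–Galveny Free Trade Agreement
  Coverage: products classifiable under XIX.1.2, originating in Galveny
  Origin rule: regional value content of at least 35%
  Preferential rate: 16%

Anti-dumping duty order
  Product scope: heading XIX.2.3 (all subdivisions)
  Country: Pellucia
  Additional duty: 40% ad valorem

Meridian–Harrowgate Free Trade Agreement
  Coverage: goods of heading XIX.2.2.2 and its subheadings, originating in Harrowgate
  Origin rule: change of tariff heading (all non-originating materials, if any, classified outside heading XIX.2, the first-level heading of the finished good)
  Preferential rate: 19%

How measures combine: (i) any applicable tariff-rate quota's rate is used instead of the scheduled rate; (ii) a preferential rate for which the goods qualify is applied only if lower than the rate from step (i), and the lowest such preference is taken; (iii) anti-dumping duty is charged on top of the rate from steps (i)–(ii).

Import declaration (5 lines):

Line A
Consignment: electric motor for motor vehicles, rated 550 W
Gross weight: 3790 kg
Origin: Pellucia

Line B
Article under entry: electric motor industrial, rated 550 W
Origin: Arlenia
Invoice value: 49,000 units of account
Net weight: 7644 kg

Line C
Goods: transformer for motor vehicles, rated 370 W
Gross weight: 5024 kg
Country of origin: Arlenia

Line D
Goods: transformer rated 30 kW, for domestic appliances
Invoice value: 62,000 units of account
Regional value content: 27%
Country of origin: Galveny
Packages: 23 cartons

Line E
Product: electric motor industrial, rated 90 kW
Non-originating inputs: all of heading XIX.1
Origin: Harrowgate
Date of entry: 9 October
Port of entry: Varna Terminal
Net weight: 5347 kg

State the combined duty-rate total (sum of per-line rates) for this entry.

86%

Line A: electric motor → XIX.2; rated 550 W → XIX.2.1; for motor vehicles → XIX.2.1.3. Scheduled 19%. No special measure applies. → 19%.
Line B: electric motor → XIX.2; rated 550 W → XIX.2.1; industrial → XIX.2.1.1. Scheduled 25%. No special measure applies. → 25%.
Line C: transformer → XIX.1; rated 370 W → XIX.1.3; for motor vehicles → XIX.1.3.1. Scheduled 3%. quota on XIX.1 exhausted → over-quota 8%. → 8%.
Line D: transformer → XIX.1; rated 30 kW → XIX.1.2; for domestic appliances → XIX.1.2.1. Scheduled 32%. quota on XIX.1 exhausted → over-quota 8%; Galveny agreement on XIX.1.2: RVC < 40%; Galveny agreement on XIX.1.2: RVC < 35%. → 8%.
Line E: electric motor → XIX.2; rated 90 kW → XIX.2.3; industrial → XIX.2.3.1. Scheduled 26%. Harrowgate agreement on XIX.2.2.2: XIX.2.3.1 not covered. → 26%.
Sum: 19% + 25% + 8% + 8% + 26% = 86%.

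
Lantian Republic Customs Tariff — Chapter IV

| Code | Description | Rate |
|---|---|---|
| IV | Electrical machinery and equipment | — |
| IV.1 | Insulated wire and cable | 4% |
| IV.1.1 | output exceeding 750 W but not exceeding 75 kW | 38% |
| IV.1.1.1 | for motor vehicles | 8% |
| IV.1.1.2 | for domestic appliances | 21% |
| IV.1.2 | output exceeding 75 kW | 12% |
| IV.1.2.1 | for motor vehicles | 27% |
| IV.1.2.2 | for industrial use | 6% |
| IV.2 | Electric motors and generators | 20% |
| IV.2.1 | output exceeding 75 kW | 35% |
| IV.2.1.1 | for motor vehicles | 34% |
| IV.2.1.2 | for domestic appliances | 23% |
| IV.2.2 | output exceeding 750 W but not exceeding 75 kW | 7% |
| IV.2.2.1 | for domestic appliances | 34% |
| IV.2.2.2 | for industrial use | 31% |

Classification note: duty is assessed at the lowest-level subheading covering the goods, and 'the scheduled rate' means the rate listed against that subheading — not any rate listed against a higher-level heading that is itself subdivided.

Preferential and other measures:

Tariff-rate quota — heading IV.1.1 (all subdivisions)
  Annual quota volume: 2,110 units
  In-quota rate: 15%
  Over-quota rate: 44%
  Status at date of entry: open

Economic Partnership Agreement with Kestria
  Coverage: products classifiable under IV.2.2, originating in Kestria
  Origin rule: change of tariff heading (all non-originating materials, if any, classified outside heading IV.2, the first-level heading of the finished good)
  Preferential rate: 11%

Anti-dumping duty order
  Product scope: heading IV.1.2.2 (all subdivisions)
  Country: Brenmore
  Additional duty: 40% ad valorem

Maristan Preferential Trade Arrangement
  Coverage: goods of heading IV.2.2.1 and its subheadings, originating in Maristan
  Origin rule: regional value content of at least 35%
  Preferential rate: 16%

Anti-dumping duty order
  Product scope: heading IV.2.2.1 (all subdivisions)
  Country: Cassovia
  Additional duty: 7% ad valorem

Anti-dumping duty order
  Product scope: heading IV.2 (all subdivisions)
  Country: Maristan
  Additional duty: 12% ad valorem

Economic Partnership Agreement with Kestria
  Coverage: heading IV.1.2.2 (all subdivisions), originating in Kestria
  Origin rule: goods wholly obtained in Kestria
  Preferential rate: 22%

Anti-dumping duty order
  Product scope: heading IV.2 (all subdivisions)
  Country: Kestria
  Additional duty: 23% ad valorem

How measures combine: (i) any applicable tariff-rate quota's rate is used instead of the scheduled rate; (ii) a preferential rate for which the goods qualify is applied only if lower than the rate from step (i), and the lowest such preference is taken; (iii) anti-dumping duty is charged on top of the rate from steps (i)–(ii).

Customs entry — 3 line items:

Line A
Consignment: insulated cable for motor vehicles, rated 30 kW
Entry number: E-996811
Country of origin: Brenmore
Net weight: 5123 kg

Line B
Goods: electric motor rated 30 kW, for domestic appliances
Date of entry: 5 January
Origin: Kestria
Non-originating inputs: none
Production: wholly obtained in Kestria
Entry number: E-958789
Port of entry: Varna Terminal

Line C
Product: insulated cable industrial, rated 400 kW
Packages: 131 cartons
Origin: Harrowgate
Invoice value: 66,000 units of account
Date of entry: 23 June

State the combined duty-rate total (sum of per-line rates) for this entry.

55%

Line A: insulated cable → IV.1; rated 30 kW → IV.1.1; for motor vehicles → IV.1.1.1. Scheduled 8%. quota on IV.1.1 open → in-quota 15%. → 15%.
Line B: electric motor → IV.2; rated 30 kW → IV.2.2; for domestic appliances → IV.2.2.1. Scheduled 34%. Kestria agreement on IV.2.2: CTH met → 11% available; Kestria agreement on IV.1.2.2: IV.2.2.1 not covered; preferential 11%; anti-dumping (Kestria, IV.2): +23%; total 11% + 23% = 34%. → 34%.
Line C: insulated cable → IV.1; rated 400 kW → IV.1.2; industrial → IV.1.2.2. Scheduled 6%. No special measure applies. → 6%.
Sum: 15% + 34% + 6% = 55%.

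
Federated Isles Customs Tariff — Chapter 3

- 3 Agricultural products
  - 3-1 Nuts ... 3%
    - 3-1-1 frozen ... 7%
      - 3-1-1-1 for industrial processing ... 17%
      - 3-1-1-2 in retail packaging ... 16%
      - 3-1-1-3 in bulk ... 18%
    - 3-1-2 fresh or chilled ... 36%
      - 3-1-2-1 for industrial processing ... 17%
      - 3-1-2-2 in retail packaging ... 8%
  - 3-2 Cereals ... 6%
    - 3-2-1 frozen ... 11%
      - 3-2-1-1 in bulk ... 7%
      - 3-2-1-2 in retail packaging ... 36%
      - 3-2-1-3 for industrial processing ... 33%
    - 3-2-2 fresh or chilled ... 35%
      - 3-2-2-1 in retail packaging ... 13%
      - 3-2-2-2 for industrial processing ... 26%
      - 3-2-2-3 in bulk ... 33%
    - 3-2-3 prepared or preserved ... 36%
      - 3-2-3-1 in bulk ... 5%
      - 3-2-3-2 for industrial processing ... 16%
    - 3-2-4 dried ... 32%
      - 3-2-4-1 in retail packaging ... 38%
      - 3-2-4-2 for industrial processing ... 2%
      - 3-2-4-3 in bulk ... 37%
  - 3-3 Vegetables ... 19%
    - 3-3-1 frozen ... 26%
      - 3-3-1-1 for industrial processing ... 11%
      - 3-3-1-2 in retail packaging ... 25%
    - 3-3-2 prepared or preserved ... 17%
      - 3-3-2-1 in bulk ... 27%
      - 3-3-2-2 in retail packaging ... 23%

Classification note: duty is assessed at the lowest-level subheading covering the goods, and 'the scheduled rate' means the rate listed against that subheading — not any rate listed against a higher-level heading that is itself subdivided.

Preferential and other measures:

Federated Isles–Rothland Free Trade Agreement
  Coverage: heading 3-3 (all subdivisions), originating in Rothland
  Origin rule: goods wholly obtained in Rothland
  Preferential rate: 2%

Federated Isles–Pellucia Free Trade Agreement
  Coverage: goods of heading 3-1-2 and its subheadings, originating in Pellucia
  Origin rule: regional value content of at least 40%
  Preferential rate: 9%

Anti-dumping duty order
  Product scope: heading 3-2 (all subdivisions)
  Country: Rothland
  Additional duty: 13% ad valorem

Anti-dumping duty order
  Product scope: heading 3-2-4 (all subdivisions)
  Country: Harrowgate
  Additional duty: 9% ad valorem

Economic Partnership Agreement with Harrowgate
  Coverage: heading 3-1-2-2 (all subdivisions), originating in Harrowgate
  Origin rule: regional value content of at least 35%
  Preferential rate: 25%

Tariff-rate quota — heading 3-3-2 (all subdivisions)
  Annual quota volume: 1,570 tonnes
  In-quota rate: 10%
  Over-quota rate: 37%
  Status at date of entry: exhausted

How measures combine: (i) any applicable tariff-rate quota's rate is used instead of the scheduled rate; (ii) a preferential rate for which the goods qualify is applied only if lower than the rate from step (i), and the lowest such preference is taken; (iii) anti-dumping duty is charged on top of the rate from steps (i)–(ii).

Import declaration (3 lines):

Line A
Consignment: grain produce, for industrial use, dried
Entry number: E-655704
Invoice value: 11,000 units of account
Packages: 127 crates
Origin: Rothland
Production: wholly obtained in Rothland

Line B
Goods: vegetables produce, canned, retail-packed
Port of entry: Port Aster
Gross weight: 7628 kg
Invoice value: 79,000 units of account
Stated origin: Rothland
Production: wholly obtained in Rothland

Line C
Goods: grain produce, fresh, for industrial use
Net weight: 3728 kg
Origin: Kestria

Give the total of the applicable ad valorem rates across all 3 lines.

Line A: grain → 3-2; dried → 3-2-4; for industrial use → 3-2-4-2. Scheduled 2%. Rothland agreement on 3-3: 3-2-4-2 not covered; anti-dumping (Rothland, 3-2): +13%; total 2% + 13% = 15%. → 15%.
Line B: vegetables → 3-3; canned → 3-3-2; retail-packed → 3-3-2-2. Scheduled 23%. quota on 3-3-2 exhausted → over-quota 37%; Rothland agreement on 3-3: wholly obtained → 2% available; preferential 2%. → 2%.
Line C: grain → 3-2; fresh → 3-2-2; for industrial use → 3-2-2-2. Scheduled 26%. No special measure applies. → 26%.
Sum: 15% + 2% + 26% = 43%.

43%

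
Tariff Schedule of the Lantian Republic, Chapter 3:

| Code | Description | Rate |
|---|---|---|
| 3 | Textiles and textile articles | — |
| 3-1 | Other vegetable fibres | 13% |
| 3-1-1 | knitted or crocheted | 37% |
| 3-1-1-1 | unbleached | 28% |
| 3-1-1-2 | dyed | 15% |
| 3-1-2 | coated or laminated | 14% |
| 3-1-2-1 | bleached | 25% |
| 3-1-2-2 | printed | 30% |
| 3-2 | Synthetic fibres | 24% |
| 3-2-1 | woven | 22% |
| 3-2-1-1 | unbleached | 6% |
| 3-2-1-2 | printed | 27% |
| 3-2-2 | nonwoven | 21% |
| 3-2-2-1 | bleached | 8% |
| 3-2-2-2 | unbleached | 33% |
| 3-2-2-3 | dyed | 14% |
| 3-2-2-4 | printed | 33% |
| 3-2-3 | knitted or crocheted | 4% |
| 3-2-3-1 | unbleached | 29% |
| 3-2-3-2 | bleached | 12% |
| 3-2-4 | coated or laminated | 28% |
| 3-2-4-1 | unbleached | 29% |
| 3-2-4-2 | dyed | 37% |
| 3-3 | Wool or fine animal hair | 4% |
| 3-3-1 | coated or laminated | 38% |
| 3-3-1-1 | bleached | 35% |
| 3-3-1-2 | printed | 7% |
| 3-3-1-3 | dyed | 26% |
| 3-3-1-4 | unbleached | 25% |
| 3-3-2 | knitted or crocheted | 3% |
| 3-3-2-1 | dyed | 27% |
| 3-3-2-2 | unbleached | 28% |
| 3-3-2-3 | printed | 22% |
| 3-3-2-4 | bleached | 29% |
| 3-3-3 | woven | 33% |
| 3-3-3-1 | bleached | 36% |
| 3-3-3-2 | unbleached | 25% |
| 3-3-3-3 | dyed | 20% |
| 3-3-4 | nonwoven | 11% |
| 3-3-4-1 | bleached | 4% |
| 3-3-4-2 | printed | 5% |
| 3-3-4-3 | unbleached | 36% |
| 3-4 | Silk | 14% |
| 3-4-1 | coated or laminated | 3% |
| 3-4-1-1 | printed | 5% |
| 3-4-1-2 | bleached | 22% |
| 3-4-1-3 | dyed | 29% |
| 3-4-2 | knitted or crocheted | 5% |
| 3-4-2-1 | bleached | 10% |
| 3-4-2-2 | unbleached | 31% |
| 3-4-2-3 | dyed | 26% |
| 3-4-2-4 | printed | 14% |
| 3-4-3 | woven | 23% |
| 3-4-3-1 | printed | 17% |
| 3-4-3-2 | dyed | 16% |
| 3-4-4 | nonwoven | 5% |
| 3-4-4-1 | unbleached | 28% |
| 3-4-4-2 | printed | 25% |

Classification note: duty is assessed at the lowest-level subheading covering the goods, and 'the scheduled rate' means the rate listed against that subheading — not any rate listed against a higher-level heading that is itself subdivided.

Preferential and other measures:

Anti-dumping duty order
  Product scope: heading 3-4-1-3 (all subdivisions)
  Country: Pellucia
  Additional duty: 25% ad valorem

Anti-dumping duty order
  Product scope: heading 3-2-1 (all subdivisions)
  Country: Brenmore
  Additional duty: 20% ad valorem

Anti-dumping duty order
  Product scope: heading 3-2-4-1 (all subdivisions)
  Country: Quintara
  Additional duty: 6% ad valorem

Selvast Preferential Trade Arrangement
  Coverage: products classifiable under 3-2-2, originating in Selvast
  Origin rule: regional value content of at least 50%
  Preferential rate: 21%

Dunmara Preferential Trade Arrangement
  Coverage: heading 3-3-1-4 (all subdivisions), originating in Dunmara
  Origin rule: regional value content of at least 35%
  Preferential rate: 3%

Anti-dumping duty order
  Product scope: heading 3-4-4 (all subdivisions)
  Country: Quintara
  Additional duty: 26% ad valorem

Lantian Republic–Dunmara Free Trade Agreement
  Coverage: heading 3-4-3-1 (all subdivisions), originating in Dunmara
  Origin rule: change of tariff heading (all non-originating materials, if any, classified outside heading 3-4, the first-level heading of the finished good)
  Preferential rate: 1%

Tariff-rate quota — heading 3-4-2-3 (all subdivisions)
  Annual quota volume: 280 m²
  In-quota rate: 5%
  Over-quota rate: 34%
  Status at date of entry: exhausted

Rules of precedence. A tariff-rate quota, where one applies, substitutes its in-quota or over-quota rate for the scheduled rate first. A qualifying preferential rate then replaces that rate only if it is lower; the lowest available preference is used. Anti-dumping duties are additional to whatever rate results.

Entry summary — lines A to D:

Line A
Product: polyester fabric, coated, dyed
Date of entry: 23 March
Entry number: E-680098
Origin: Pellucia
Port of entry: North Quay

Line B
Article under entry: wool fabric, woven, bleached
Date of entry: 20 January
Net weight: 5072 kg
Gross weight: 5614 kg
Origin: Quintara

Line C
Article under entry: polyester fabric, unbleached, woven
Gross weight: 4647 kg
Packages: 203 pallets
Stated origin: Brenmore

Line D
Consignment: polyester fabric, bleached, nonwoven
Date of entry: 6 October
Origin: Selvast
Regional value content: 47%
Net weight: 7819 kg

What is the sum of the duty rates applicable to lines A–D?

107%

Line A: polyester → 3-2; coated → 3-2-4; dyed → 3-2-4-2. Scheduled 37%. No special measure applies. → 37%.
Line B: wool → 3-3; woven → 3-3-3; bleached → 3-3-3-1. Scheduled 36%. No special measure applies. → 36%.
Line C: polyester → 3-2; woven → 3-2-1; unbleached → 3-2-1-1. Scheduled 6%. anti-dumping (Brenmore, 3-2-1): +20%; total 6% + 20% = 26%. → 26%.
Line D: polyester → 3-2; nonwoven → 3-2-2; bleached → 3-2-2-1. Scheduled 8%. Selvast agreement on 3-2-2: RVC < 50%. → 8%.
Sum: 37% + 36% + 26% + 8% = 107%.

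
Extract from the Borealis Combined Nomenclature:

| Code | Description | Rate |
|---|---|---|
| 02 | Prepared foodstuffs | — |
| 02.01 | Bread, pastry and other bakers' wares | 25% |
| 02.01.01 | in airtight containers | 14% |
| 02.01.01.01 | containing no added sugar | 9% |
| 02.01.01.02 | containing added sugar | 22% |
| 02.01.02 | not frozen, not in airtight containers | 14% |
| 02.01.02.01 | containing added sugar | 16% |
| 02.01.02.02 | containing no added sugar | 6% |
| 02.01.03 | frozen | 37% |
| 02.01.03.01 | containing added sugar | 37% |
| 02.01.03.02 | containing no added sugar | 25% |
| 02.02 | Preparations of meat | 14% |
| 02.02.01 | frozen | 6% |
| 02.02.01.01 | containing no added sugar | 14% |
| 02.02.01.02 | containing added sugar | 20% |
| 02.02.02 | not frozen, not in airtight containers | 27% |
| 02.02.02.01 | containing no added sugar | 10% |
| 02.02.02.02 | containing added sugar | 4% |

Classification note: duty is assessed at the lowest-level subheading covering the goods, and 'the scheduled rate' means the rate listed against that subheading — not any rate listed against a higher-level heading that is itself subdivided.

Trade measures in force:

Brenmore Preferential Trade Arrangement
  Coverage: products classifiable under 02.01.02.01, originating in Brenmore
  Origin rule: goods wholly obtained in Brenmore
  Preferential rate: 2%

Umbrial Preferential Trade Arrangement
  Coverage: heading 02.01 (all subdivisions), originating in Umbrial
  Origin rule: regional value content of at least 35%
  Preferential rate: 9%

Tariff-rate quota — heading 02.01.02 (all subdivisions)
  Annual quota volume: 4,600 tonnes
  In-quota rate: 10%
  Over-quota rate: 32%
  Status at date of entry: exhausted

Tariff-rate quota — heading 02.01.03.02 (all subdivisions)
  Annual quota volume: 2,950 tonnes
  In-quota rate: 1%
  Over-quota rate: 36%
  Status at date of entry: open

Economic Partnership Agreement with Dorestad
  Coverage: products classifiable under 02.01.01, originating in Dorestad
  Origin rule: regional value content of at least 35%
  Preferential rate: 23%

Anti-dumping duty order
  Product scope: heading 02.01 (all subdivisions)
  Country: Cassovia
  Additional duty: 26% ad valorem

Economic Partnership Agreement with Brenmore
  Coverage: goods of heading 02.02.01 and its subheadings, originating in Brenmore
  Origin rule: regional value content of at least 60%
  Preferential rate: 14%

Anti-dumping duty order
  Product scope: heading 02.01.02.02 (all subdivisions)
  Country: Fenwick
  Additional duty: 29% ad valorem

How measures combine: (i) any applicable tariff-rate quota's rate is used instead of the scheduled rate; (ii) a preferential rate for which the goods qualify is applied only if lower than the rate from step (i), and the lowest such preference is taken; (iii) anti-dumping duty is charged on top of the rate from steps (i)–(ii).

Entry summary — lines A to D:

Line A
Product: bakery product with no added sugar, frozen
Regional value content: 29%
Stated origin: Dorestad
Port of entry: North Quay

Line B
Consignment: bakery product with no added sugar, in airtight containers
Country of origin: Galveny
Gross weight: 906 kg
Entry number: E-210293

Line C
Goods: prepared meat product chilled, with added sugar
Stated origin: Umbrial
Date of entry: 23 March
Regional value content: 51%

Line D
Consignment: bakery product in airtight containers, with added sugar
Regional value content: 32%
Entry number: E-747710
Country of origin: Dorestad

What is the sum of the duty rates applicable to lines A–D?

36%

Line A: bakery product → 02.01; frozen → 02.01.03; with no added sugar → 02.01.03.02. Scheduled 25%. quota on 02.01.03.02 open → in-quota 1%; Dorestad agreement on 02.01.01: 02.01.03.02 not covered. → 1%.
Line B: bakery product → 02.01; in airtight containers → 02.01.01; with no added sugar → 02.01.01.01. Scheduled 9%. No special measure applies. → 9%.
Line C: prepared meat product → 02.02; chilled → 02.02.02; with added sugar → 02.02.02.02. Scheduled 4%. Umbrial agreement on 02.01: 02.02.02.02 not covered. → 4%.
Line D: bakery product → 02.01; in airtight containers → 02.01.01; with added sugar → 02.01.01.02. Scheduled 22%. Dorestad agreement on 02.01.01: RVC < 35%. → 22%.
Sum: 1% + 9% + 4% + 22% = 36%.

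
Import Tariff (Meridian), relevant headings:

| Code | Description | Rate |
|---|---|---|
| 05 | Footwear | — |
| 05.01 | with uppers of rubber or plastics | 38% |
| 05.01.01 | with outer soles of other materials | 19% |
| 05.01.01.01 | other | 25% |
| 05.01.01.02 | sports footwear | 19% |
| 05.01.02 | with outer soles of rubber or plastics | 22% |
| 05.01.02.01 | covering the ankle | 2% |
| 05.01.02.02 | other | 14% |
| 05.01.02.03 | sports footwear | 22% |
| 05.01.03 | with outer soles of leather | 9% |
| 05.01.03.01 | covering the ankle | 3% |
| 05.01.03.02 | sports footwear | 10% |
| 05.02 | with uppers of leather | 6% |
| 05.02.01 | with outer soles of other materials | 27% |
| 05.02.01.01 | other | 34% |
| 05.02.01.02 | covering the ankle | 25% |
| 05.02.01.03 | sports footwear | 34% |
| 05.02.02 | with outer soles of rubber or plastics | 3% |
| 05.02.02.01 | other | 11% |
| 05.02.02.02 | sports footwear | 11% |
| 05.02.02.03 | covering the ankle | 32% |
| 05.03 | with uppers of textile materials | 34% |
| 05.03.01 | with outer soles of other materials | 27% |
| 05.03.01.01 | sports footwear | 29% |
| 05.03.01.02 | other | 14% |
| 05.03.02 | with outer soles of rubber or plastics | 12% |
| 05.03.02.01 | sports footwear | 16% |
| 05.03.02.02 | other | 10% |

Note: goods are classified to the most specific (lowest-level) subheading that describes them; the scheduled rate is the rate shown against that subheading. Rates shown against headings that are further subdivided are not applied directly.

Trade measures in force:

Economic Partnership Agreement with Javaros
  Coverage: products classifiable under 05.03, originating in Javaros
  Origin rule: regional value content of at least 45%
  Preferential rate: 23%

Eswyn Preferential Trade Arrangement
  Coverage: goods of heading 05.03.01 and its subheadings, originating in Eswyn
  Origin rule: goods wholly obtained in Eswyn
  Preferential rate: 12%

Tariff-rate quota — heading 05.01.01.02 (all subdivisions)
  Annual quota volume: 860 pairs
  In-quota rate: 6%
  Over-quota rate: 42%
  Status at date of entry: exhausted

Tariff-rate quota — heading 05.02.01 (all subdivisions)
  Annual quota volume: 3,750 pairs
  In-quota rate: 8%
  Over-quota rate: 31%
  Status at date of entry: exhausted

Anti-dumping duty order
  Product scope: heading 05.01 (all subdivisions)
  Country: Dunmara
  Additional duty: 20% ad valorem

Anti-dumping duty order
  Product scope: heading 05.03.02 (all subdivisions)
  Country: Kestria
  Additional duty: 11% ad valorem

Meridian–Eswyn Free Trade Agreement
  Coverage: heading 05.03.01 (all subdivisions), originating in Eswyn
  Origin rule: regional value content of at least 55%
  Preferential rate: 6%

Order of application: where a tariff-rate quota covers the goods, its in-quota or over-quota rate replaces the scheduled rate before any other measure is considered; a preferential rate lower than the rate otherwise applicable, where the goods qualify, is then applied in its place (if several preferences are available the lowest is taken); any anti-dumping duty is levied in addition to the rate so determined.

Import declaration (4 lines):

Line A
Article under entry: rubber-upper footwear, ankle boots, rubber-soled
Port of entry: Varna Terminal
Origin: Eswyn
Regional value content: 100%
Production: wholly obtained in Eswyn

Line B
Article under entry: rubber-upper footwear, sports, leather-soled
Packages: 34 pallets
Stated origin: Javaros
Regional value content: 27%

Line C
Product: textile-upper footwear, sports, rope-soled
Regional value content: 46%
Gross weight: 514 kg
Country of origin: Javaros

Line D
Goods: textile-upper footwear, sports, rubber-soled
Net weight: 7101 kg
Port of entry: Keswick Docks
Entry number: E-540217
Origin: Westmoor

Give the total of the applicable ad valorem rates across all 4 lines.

Line A: rubber-upper → 05.01; rubber-soled → 05.01.02; ankle boots → 05.01.02.01. Scheduled 2%. Eswyn agreement on 05.03.01: 05.01.02.01 not covered; Eswyn agreement on 05.03.01: 05.01.02.01 not covered. → 2%.
Line B: rubber-upper → 05.01; leather-soled → 05.01.03; sports → 05.01.03.02. Scheduled 10%. Javaros agreement on 05.03: 05.01.03.02 not covered. → 10%.
Line C: textile-upper → 05.03; rope-soled → 05.03.01; sports → 05.03.01.01. Scheduled 29%. Javaros agreement on 05.03: RVC ≥ 45% → 23% available; preferential 23%. → 23%.
Line D: textile-upper → 05.03; rubber-soled → 05.03.02; sports → 05.03.02.01. Scheduled 16%. No special measure applies. → 16%.
Sum: 2% + 10% + 23% + 16% = 51%.

51%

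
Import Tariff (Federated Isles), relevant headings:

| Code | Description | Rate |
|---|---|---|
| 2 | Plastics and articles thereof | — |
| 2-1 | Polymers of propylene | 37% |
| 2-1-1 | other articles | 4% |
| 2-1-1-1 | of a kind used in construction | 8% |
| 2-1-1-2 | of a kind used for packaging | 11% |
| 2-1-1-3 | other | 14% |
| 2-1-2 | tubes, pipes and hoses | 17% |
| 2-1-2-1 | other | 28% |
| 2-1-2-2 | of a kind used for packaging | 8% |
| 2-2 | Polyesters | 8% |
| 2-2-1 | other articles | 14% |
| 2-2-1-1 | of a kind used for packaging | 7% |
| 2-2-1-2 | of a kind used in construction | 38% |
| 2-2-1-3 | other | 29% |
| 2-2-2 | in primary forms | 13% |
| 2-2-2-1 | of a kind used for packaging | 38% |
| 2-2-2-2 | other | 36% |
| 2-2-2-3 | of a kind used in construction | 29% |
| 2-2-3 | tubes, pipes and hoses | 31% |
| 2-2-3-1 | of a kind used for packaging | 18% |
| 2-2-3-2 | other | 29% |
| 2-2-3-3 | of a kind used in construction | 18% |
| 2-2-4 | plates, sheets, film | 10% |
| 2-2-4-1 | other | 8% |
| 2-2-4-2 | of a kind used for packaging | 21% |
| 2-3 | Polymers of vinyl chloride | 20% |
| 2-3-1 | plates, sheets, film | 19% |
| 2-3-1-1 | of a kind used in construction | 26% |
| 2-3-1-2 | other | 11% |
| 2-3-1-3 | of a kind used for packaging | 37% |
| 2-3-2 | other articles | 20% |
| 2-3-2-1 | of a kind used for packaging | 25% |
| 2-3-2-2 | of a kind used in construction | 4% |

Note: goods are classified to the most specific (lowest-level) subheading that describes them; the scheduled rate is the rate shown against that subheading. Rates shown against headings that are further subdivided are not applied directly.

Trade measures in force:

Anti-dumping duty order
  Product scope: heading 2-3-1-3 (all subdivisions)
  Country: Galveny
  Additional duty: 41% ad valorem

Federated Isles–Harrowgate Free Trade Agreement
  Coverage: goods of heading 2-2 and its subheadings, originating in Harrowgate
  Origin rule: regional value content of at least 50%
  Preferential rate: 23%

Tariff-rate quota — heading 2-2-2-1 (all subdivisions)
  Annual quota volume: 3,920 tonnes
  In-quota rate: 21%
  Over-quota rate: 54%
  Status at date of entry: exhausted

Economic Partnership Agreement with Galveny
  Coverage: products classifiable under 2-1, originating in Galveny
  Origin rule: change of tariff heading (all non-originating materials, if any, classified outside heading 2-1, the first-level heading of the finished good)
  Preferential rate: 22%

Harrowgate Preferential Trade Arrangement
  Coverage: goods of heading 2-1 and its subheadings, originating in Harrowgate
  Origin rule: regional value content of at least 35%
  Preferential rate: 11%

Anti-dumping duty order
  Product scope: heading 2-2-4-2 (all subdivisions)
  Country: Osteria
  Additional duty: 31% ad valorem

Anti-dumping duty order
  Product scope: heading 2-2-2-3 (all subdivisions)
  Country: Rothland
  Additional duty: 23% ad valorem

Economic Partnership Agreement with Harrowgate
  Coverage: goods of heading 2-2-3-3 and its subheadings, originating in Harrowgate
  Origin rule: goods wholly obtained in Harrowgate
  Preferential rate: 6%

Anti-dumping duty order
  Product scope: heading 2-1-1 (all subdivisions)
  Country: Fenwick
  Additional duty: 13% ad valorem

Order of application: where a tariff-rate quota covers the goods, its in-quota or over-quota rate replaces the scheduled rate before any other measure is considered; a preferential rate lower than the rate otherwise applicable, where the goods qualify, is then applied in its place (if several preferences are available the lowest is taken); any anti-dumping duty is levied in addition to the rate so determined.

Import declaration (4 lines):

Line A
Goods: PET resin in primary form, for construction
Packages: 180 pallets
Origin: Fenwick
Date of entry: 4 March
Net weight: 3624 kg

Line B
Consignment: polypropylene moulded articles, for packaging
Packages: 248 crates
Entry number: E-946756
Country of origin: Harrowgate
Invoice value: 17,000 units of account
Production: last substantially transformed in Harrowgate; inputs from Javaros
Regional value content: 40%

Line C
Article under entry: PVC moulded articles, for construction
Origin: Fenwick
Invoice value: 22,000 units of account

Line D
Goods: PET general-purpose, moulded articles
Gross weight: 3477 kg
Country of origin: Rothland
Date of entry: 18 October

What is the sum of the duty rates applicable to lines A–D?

73%

Line A: PET → 2-2; resin in primary form → 2-2-2; for construction → 2-2-2-3. Scheduled 29%. No special measure applies. → 29%.
Line B: polypropylene → 2-1; moulded articles → 2-1-1; for packaging → 2-1-1-2. Scheduled 11%. Harrowgate agreement on 2-2: 2-1-1-2 not covered; Harrowgate agreement on 2-1: RVC ≥ 35% → 11% available; Harrowgate agreement on 2-2-3-3: 2-1-1-2 not covered; preference 11% not lower than 11% → no reduction. → 11%.
Line C: PVC → 2-3; moulded articles → 2-3-2; for construction → 2-3-2-2. Scheduled 4%. No special measure applies. → 4%.
Line D: PET → 2-2; moulded articles → 2-2-1; general-purpose → 2-2-1-3. Scheduled 29%. No special measure applies. → 29%.
Sum: 29% + 11% + 4% + 29% = 73%.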